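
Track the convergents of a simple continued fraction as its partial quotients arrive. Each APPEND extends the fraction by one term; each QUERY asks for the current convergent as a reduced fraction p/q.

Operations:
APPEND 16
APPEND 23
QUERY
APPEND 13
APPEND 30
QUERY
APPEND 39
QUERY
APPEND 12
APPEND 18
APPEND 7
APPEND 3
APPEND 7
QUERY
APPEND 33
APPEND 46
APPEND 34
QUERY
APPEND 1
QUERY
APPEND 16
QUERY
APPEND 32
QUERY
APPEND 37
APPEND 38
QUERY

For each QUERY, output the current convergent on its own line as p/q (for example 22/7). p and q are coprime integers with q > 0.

APPEND 16: p_0 = 16·1 + 0 = 16, q_0 = 16·0 + 1 = 1 → 16/1
APPEND 23: p_1 = 23·16 + 1 = 369, q_1 = 23·1 + 0 = 23 → 369/23
APPEND 13: p_2 = 13·369 + 16 = 4813, q_2 = 13·23 + 1 = 300 → 4813/300
APPEND 30: p_3 = 30·4813 + 369 = 144759, q_3 = 30·300 + 23 = 9023 → 144759/9023
APPEND 39: p_4 = 39·144759 + 4813 = 5650414, q_4 = 39·9023 + 300 = 352197 → 5650414/352197
APPEND 12: p_5 = 12·5650414 + 144759 = 67949727, q_5 = 12·352197 + 9023 = 4235387 → 67949727/4235387
APPEND 18: p_6 = 18·67949727 + 5650414 = 1228745500, q_6 = 18·4235387 + 352197 = 76589163 → 1228745500/76589163
APPEND 7: p_7 = 7·1228745500 + 67949727 = 8669168227, q_7 = 7·76589163 + 4235387 = 540359528 → 8669168227/540359528
APPEND 3: p_8 = 3·8669168227 + 1228745500 = 27236250181, q_8 = 3·540359528 + 76589163 = 1697667747 → 27236250181/1697667747
APPEND 7: p_9 = 7·27236250181 + 8669168227 = 199322919494, q_9 = 7·1697667747 + 540359528 = 12424033757 → 199322919494/12424033757
APPEND 33: p_10 = 33·199322919494 + 27236250181 = 6604892593483, q_10 = 33·12424033757 + 1697667747 = 411690781728 → 6604892593483/411690781728
APPEND 46: p_11 = 46·6604892593483 + 199322919494 = 304024382219712, q_11 = 46·411690781728 + 12424033757 = 18950199993245 → 304024382219712/18950199993245
APPEND 34: p_12 = 34·304024382219712 + 6604892593483 = 10343433888063691, q_12 = 34·18950199993245 + 411690781728 = 644718490552058 → 10343433888063691/644718490552058
APPEND 1: p_13 = 1·10343433888063691 + 304024382219712 = 10647458270283403, q_13 = 1·644718490552058 + 18950199993245 = 663668690545303 → 10647458270283403/663668690545303
APPEND 16: p_14 = 16·10647458270283403 + 10343433888063691 = 180702766212598139, q_14 = 16·663668690545303 + 644718490552058 = 11263417539276906 → 180702766212598139/11263417539276906
APPEND 32: p_15 = 32·180702766212598139 + 10647458270283403 = 5793135977073423851, q_15 = 32·11263417539276906 + 663668690545303 = 361093029947406295 → 5793135977073423851/361093029947406295
APPEND 37: p_16 = 37·5793135977073423851 + 180702766212598139 = 214526733917929280626, q_16 = 37·361093029947406295 + 11263417539276906 = 13371705525593309821 → 214526733917929280626/13371705525593309821
APPEND 38: p_17 = 38·214526733917929280626 + 5793135977073423851 = 8157809024858386087639, q_17 = 38·13371705525593309821 + 361093029947406295 = 508485903002493179493 → 8157809024858386087639/508485903002493179493

369/23
144759/9023
5650414/352197
199322919494/12424033757
10343433888063691/644718490552058
10647458270283403/663668690545303
180702766212598139/11263417539276906
5793135977073423851/361093029947406295
8157809024858386087639/508485903002493179493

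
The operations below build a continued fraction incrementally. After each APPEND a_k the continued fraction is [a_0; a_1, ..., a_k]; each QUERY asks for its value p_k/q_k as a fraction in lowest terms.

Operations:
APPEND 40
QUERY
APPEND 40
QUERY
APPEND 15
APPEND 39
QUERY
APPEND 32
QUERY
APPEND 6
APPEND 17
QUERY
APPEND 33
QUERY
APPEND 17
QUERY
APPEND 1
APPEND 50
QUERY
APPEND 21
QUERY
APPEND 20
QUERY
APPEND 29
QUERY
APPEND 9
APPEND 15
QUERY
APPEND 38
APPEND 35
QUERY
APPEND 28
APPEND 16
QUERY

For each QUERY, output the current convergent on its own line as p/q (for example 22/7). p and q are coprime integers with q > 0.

APPEND 40: p_0 = 40·1 + 0 = 40, q_0 = 40·0 + 1 = 1 → 40/1
APPEND 40: p_1 = 40·40 + 1 = 1601, q_1 = 40·1 + 0 = 40 → 1601/40
APPEND 15: p_2 = 15·1601 + 40 = 24055, q_2 = 15·40 + 1 = 601 → 24055/601
APPEND 39: p_3 = 39·24055 + 1601 = 939746, q_3 = 39·601 + 40 = 23479 → 939746/23479
APPEND 32: p_4 = 32·939746 + 24055 = 30095927, q_4 = 32·23479 + 601 = 751929 → 30095927/751929
APPEND 6: p_5 = 6·30095927 + 939746 = 181515308, q_5 = 6·751929 + 23479 = 4535053 → 181515308/4535053
APPEND 17: p_6 = 17·181515308 + 30095927 = 3115856163, q_6 = 17·4535053 + 751929 = 77847830 → 3115856163/77847830
APPEND 33: p_7 = 33·3115856163 + 181515308 = 103004768687, q_7 = 33·77847830 + 4535053 = 2573513443 → 103004768687/2573513443
APPEND 17: p_8 = 17·103004768687 + 3115856163 = 1754196923842, q_8 = 17·2573513443 + 77847830 = 43827576361 → 1754196923842/43827576361
APPEND 1: p_9 = 1·1754196923842 + 103004768687 = 1857201692529, q_9 = 1·43827576361 + 2573513443 = 46401089804 → 1857201692529/46401089804
APPEND 50: p_10 = 50·1857201692529 + 1754196923842 = 94614281550292, q_10 = 50·46401089804 + 43827576361 = 2363882066561 → 94614281550292/2363882066561
APPEND 21: p_11 = 21·94614281550292 + 1857201692529 = 1988757114248661, q_11 = 21·2363882066561 + 46401089804 = 49687924487585 → 1988757114248661/49687924487585
APPEND 20: p_12 = 20·1988757114248661 + 94614281550292 = 39869756566523512, q_12 = 20·49687924487585 + 2363882066561 = 996122371818261 → 39869756566523512/996122371818261
APPEND 29: p_13 = 29·39869756566523512 + 1988757114248661 = 1158211697543430509, q_13 = 29·996122371818261 + 49687924487585 = 28937236707217154 → 1158211697543430509/28937236707217154
APPEND 9: p_14 = 9·1158211697543430509 + 39869756566523512 = 10463775034457398093, q_14 = 9·28937236707217154 + 996122371818261 = 261431252736772647 → 10463775034457398093/261431252736772647
APPEND 15: p_15 = 15·10463775034457398093 + 1158211697543430509 = 158114837214404401904, q_15 = 15·261431252736772647 + 28937236707217154 = 3950406027758806859 → 158114837214404401904/3950406027758806859
APPEND 38: p_16 = 38·158114837214404401904 + 10463775034457398093 = 6018827589181824670445, q_16 = 38·3950406027758806859 + 261431252736772647 = 150376860307571433289 → 6018827589181824670445/150376860307571433289
APPEND 35: p_17 = 35·6018827589181824670445 + 158114837214404401904 = 210817080458578267867479, q_17 = 35·150376860307571433289 + 3950406027758806859 = 5267140516792758971974 → 210817080458578267867479/5267140516792758971974
APPEND 28: p_18 = 28·210817080458578267867479 + 6018827589181824670445 = 5908897080429373324959857, q_18 = 28·5267140516792758971974 + 150376860307571433289 = 147630311330504822648561 → 5908897080429373324959857/147630311330504822648561
APPEND 16: p_19 = 16·5908897080429373324959857 + 210817080458578267867479 = 94753170367328551467225191, q_19 = 16·147630311330504822648561 + 5267140516792758971974 = 2367352121804869921348950 → 94753170367328551467225191/2367352121804869921348950

40/1
1601/40
939746/23479
30095927/751929
3115856163/77847830
103004768687/2573513443
1754196923842/43827576361
94614281550292/2363882066561
1988757114248661/49687924487585
39869756566523512/996122371818261
1158211697543430509/28937236707217154
158114837214404401904/3950406027758806859
210817080458578267867479/5267140516792758971974
94753170367328551467225191/2367352121804869921348950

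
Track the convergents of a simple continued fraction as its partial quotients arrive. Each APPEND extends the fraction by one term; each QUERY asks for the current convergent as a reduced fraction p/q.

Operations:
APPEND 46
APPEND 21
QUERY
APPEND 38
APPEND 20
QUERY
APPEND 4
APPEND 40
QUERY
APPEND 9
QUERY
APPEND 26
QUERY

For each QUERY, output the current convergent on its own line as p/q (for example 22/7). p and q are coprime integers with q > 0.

967/21
736807/16001
120097607/2608121
1083862483/23537892
28300522165/614593313

APPEND 46: p_0 = 46·1 + 0 = 46, q_0 = 46·0 + 1 = 1 → 46/1
APPEND 21: p_1 = 21·46 + 1 = 967, q_1 = 21·1 + 0 = 21 → 967/21
APPEND 38: p_2 = 38·967 + 46 = 36792, q_2 = 38·21 + 1 = 799 → 36792/799
APPEND 20: p_3 = 20·36792 + 967 = 736807, q_3 = 20·799 + 21 = 16001 → 736807/16001
APPEND 4: p_4 = 4·736807 + 36792 = 2984020, q_4 = 4·16001 + 799 = 64803 → 2984020/64803
APPEND 40: p_5 = 40·2984020 + 736807 = 120097607, q_5 = 40·64803 + 16001 = 2608121 → 120097607/2608121
APPEND 9: p_6 = 9·120097607 + 2984020 = 1083862483, q_6 = 9·2608121 + 64803 = 23537892 → 1083862483/23537892
APPEND 26: p_7 = 26·1083862483 + 120097607 = 28300522165, q_7 = 26·23537892 + 2608121 = 614593313 → 28300522165/614593313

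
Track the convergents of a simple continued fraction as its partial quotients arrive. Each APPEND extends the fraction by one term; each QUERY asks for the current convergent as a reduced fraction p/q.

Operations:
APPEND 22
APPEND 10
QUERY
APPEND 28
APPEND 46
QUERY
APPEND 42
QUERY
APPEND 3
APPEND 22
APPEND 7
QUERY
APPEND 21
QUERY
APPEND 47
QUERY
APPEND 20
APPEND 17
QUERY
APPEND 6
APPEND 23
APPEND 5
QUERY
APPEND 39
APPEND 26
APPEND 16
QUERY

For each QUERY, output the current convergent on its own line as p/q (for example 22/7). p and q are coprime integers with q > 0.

221/10
285881/12936
12013212/543593
5714547619/258580976
120816674585/5466905819
5684098253114/257203154469
1940331387779819/87799213072852
1373373425515129459/62144593843512336
22470704904670312383973/1016790338108062991829

APPEND 22: p_0 = 22·1 + 0 = 22, q_0 = 22·0 + 1 = 1 → 22/1
APPEND 10: p_1 = 10·22 + 1 = 221, q_1 = 10·1 + 0 = 10 → 221/10
APPEND 28: p_2 = 28·221 + 22 = 6210, q_2 = 28·10 + 1 = 281 → 6210/281
APPEND 46: p_3 = 46·6210 + 221 = 285881, q_3 = 46·281 + 10 = 12936 → 285881/12936
APPEND 42: p_4 = 42·285881 + 6210 = 12013212, q_4 = 42·12936 + 281 = 543593 → 12013212/543593
APPEND 3: p_5 = 3·12013212 + 285881 = 36325517, q_5 = 3·543593 + 12936 = 1643715 → 36325517/1643715
APPEND 22: p_6 = 22·36325517 + 12013212 = 811174586, q_6 = 22·1643715 + 543593 = 36705323 → 811174586/36705323
APPEND 7: p_7 = 7·811174586 + 36325517 = 5714547619, q_7 = 7·36705323 + 1643715 = 258580976 → 5714547619/258580976
APPEND 21: p_8 = 21·5714547619 + 811174586 = 120816674585, q_8 = 21·258580976 + 36705323 = 5466905819 → 120816674585/5466905819
APPEND 47: p_9 = 47·120816674585 + 5714547619 = 5684098253114, q_9 = 47·5466905819 + 258580976 = 257203154469 → 5684098253114/257203154469
APPEND 20: p_10 = 20·5684098253114 + 120816674585 = 113802781736865, q_10 = 20·257203154469 + 5466905819 = 5149529995199 → 113802781736865/5149529995199
APPEND 17: p_11 = 17·113802781736865 + 5684098253114 = 1940331387779819, q_11 = 17·5149529995199 + 257203154469 = 87799213072852 → 1940331387779819/87799213072852
APPEND 6: p_12 = 6·1940331387779819 + 113802781736865 = 11755791108415779, q_12 = 6·87799213072852 + 5149529995199 = 531944808432311 → 11755791108415779/531944808432311
APPEND 23: p_13 = 23·11755791108415779 + 1940331387779819 = 272323526881342736, q_13 = 23·531944808432311 + 87799213072852 = 12322529807016005 → 272323526881342736/12322529807016005
APPEND 5: p_14 = 5·272323526881342736 + 11755791108415779 = 1373373425515129459, q_14 = 5·12322529807016005 + 531944808432311 = 62144593843512336 → 1373373425515129459/62144593843512336
APPEND 39: p_15 = 39·1373373425515129459 + 272323526881342736 = 53833887121971391637, q_15 = 39·62144593843512336 + 12322529807016005 = 2435961689703997109 → 53833887121971391637/2435961689703997109
APPEND 26: p_16 = 26·53833887121971391637 + 1373373425515129459 = 1401054438596771312021, q_16 = 26·2435961689703997109 + 62144593843512336 = 63397148526147437170 → 1401054438596771312021/63397148526147437170
APPEND 16: p_17 = 16·1401054438596771312021 + 53833887121971391637 = 22470704904670312383973, q_17 = 16·63397148526147437170 + 2435961689703997109 = 1016790338108062991829 → 22470704904670312383973/1016790338108062991829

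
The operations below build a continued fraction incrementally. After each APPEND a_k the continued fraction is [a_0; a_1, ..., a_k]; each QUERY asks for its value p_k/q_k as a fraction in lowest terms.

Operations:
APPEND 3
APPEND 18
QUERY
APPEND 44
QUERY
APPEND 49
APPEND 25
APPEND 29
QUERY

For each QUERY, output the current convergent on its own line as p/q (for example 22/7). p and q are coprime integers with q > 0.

APPEND 3: p_0 = 3·1 + 0 = 3, q_0 = 3·0 + 1 = 1 → 3/1
APPEND 18: p_1 = 18·3 + 1 = 55, q_1 = 18·1 + 0 = 18 → 55/18
APPEND 44: p_2 = 44·55 + 3 = 2423, q_2 = 44·18 + 1 = 793 → 2423/793
APPEND 49: p_3 = 49·2423 + 55 = 118782, q_3 = 49·793 + 18 = 38875 → 118782/38875
APPEND 25: p_4 = 25·118782 + 2423 = 2971973, q_4 = 25·38875 + 793 = 972668 → 2971973/972668
APPEND 29: p_5 = 29·2971973 + 118782 = 86305999, q_5 = 29·972668 + 38875 = 28246247 → 86305999/28246247

55/18
2423/793
86305999/28246247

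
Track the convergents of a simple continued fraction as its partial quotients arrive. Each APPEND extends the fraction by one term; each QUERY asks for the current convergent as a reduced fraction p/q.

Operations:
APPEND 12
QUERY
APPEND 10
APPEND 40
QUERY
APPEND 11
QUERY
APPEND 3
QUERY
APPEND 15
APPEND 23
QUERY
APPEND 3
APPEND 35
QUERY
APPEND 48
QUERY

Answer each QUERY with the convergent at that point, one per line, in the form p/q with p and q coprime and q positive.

APPEND 12: p_0 = 12·1 + 0 = 12, q_0 = 12·0 + 1 = 1 → 12/1
APPEND 10: p_1 = 10·12 + 1 = 121, q_1 = 10·1 + 0 = 10 → 121/10
APPEND 40: p_2 = 40·121 + 12 = 4852, q_2 = 40·10 + 1 = 401 → 4852/401
APPEND 11: p_3 = 11·4852 + 121 = 53493, q_3 = 11·401 + 10 = 4421 → 53493/4421
APPEND 3: p_4 = 3·53493 + 4852 = 165331, q_4 = 3·4421 + 401 = 13664 → 165331/13664
APPEND 15: p_5 = 15·165331 + 53493 = 2533458, q_5 = 15·13664 + 4421 = 209381 → 2533458/209381
APPEND 23: p_6 = 23·2533458 + 165331 = 58434865, q_6 = 23·209381 + 13664 = 4829427 → 58434865/4829427
APPEND 3: p_7 = 3·58434865 + 2533458 = 177838053, q_7 = 3·4829427 + 209381 = 14697662 → 177838053/14697662
APPEND 35: p_8 = 35·177838053 + 58434865 = 6282766720, q_8 = 35·14697662 + 4829427 = 519247597 → 6282766720/519247597
APPEND 48: p_9 = 48·6282766720 + 177838053 = 301750640613, q_9 = 48·519247597 + 14697662 = 24938582318 → 301750640613/24938582318

12/1
4852/401
53493/4421
165331/13664
58434865/4829427
6282766720/519247597
301750640613/24938582318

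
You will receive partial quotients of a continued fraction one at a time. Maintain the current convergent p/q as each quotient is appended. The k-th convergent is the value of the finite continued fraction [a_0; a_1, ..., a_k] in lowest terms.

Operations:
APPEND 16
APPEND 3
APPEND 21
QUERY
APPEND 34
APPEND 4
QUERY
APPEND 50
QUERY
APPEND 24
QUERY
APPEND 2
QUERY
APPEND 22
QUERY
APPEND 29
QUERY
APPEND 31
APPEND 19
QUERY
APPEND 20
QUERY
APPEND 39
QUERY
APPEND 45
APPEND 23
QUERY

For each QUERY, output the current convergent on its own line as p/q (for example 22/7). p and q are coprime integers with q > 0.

APPEND 16: p_0 = 16·1 + 0 = 16, q_0 = 16·0 + 1 = 1 → 16/1
APPEND 3: p_1 = 3·16 + 1 = 49, q_1 = 3·1 + 0 = 3 → 49/3
APPEND 21: p_2 = 21·49 + 16 = 1045, q_2 = 21·3 + 1 = 64 → 1045/64
APPEND 34: p_3 = 34·1045 + 49 = 35579, q_3 = 34·64 + 3 = 2179 → 35579/2179
APPEND 4: p_4 = 4·35579 + 1045 = 143361, q_4 = 4·2179 + 64 = 8780 → 143361/8780
APPEND 50: p_5 = 50·143361 + 35579 = 7203629, q_5 = 50·8780 + 2179 = 441179 → 7203629/441179
APPEND 24: p_6 = 24·7203629 + 143361 = 173030457, q_6 = 24·441179 + 8780 = 10597076 → 173030457/10597076
APPEND 2: p_7 = 2·173030457 + 7203629 = 353264543, q_7 = 2·10597076 + 441179 = 21635331 → 353264543/21635331
APPEND 22: p_8 = 22·353264543 + 173030457 = 7944850403, q_8 = 22·21635331 + 10597076 = 486574358 → 7944850403/486574358
APPEND 29: p_9 = 29·7944850403 + 353264543 = 230753926230, q_9 = 29·486574358 + 21635331 = 14132291713 → 230753926230/14132291713
APPEND 31: p_10 = 31·230753926230 + 7944850403 = 7161316563533, q_10 = 31·14132291713 + 486574358 = 438587617461 → 7161316563533/438587617461
APPEND 19: p_11 = 19·7161316563533 + 230753926230 = 136295768633357, q_11 = 19·438587617461 + 14132291713 = 8347297023472 → 136295768633357/8347297023472
APPEND 20: p_12 = 20·136295768633357 + 7161316563533 = 2733076689230673, q_12 = 20·8347297023472 + 438587617461 = 167384528086901 → 2733076689230673/167384528086901
APPEND 39: p_13 = 39·2733076689230673 + 136295768633357 = 106726286648629604, q_13 = 39·167384528086901 + 8347297023472 = 6536343892412611 → 106726286648629604/6536343892412611
APPEND 45: p_14 = 45·106726286648629604 + 2733076689230673 = 4805415975877562853, q_14 = 45·6536343892412611 + 167384528086901 = 294302859686654396 → 4805415975877562853/294302859686654396
APPEND 23: p_15 = 23·4805415975877562853 + 106726286648629604 = 110631293731832575223, q_15 = 23·294302859686654396 + 6536343892412611 = 6775502116685463719 → 110631293731832575223/6775502116685463719

1045/64
143361/8780
7203629/441179
173030457/10597076
353264543/21635331
7944850403/486574358
230753926230/14132291713
136295768633357/8347297023472
2733076689230673/167384528086901
106726286648629604/6536343892412611
110631293731832575223/6775502116685463719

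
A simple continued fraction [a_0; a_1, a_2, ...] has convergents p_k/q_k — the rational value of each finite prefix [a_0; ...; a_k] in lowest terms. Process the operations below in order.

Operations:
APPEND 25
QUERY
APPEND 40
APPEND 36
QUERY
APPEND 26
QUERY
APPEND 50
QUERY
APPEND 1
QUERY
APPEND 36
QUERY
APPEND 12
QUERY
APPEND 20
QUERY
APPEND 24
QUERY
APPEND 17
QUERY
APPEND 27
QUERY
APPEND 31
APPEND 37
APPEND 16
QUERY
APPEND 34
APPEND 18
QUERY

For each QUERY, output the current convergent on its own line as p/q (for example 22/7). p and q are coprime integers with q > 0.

25/1
36061/1441
938587/37506
46965411/1876741
47903998/1914247
1771509339/70789633
21306016066/851389843
427891830659/17098586493
10290709951882/411217465675
175369961012653/7007795502968
4745279657293513/189621696045811
87412394801423848916/3493005208280136613
53681971268505166965038/2145135202594619358961

APPEND 25: p_0 = 25·1 + 0 = 25, q_0 = 25·0 + 1 = 1 → 25/1
APPEND 40: p_1 = 40·25 + 1 = 1001, q_1 = 40·1 + 0 = 40 → 1001/40
APPEND 36: p_2 = 36·1001 + 25 = 36061, q_2 = 36·40 + 1 = 1441 → 36061/1441
APPEND 26: p_3 = 26·36061 + 1001 = 938587, q_3 = 26·1441 + 40 = 37506 → 938587/37506
APPEND 50: p_4 = 50·938587 + 36061 = 46965411, q_4 = 50·37506 + 1441 = 1876741 → 46965411/1876741
APPEND 1: p_5 = 1·46965411 + 938587 = 47903998, q_5 = 1·1876741 + 37506 = 1914247 → 47903998/1914247
APPEND 36: p_6 = 36·47903998 + 46965411 = 1771509339, q_6 = 36·1914247 + 1876741 = 70789633 → 1771509339/70789633
APPEND 12: p_7 = 12·1771509339 + 47903998 = 21306016066, q_7 = 12·70789633 + 1914247 = 851389843 → 21306016066/851389843
APPEND 20: p_8 = 20·21306016066 + 1771509339 = 427891830659, q_8 = 20·851389843 + 70789633 = 17098586493 → 427891830659/17098586493
APPEND 24: p_9 = 24·427891830659 + 21306016066 = 10290709951882, q_9 = 24·17098586493 + 851389843 = 411217465675 → 10290709951882/411217465675
APPEND 17: p_10 = 17·10290709951882 + 427891830659 = 175369961012653, q_10 = 17·411217465675 + 17098586493 = 7007795502968 → 175369961012653/7007795502968
APPEND 27: p_11 = 27·175369961012653 + 10290709951882 = 4745279657293513, q_11 = 27·7007795502968 + 411217465675 = 189621696045811 → 4745279657293513/189621696045811
APPEND 31: p_12 = 31·4745279657293513 + 175369961012653 = 147279039337111556, q_12 = 31·189621696045811 + 7007795502968 = 5885280372923109 → 147279039337111556/5885280372923109
APPEND 37: p_13 = 37·147279039337111556 + 4745279657293513 = 5454069735130421085, q_13 = 37·5885280372923109 + 189621696045811 = 217944995494200844 → 5454069735130421085/217944995494200844
APPEND 16: p_14 = 16·5454069735130421085 + 147279039337111556 = 87412394801423848916, q_14 = 16·217944995494200844 + 5885280372923109 = 3493005208280136613 → 87412394801423848916/3493005208280136613
APPEND 34: p_15 = 34·87412394801423848916 + 5454069735130421085 = 2977475492983541284229, q_15 = 34·3493005208280136613 + 217944995494200844 = 118980122077018845686 → 2977475492983541284229/118980122077018845686
APPEND 18: p_16 = 18·2977475492983541284229 + 87412394801423848916 = 53681971268505166965038, q_16 = 18·118980122077018845686 + 3493005208280136613 = 2145135202594619358961 → 53681971268505166965038/2145135202594619358961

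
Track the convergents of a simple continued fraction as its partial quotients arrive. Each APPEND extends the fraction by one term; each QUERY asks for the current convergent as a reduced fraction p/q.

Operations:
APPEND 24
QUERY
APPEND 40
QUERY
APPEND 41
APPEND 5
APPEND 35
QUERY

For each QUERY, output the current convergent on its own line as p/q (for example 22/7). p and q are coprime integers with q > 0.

24/1
961/40
6972435/290216

APPEND 24: p_0 = 24·1 + 0 = 24, q_0 = 24·0 + 1 = 1 → 24/1
APPEND 40: p_1 = 40·24 + 1 = 961, q_1 = 40·1 + 0 = 40 → 961/40
APPEND 41: p_2 = 41·961 + 24 = 39425, q_2 = 41·40 + 1 = 1641 → 39425/1641
APPEND 5: p_3 = 5·39425 + 961 = 198086, q_3 = 5·1641 + 40 = 8245 → 198086/8245
APPEND 35: p_4 = 35·198086 + 39425 = 6972435, q_4 = 35·8245 + 1641 = 290216 → 6972435/290216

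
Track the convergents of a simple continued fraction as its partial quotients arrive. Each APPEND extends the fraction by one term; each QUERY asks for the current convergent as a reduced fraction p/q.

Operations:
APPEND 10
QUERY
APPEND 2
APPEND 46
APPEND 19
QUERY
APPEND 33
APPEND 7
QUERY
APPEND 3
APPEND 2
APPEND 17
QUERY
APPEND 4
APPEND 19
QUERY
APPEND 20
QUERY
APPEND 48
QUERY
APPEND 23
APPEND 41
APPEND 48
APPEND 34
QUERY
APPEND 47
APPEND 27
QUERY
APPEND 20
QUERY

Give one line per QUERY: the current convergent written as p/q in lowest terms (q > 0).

10/1
18565/1769
4313912/411059
547773999/52195648
42775665817/4075957603
857735836962/81730929005
41214095839993/3927160549843
63623358443790337156/6062468149222811497
80852158731366492830611/7704145915809581868940
1620035342604104771519385/154368032517956835862409

APPEND 10: p_0 = 10·1 + 0 = 10, q_0 = 10·0 + 1 = 1 → 10/1
APPEND 2: p_1 = 2·10 + 1 = 21, q_1 = 2·1 + 0 = 2 → 21/2
APPEND 46: p_2 = 46·21 + 10 = 976, q_2 = 46·2 + 1 = 93 → 976/93
APPEND 19: p_3 = 19·976 + 21 = 18565, q_3 = 19·93 + 2 = 1769 → 18565/1769
APPEND 33: p_4 = 33·18565 + 976 = 613621, q_4 = 33·1769 + 93 = 58470 → 613621/58470
APPEND 7: p_5 = 7·613621 + 18565 = 4313912, q_5 = 7·58470 + 1769 = 411059 → 4313912/411059
APPEND 3: p_6 = 3·4313912 + 613621 = 13555357, q_6 = 3·411059 + 58470 = 1291647 → 13555357/1291647
APPEND 2: p_7 = 2·13555357 + 4313912 = 31424626, q_7 = 2·1291647 + 411059 = 2994353 → 31424626/2994353
APPEND 17: p_8 = 17·31424626 + 13555357 = 547773999, q_8 = 17·2994353 + 1291647 = 52195648 → 547773999/52195648
APPEND 4: p_9 = 4·547773999 + 31424626 = 2222520622, q_9 = 4·52195648 + 2994353 = 211776945 → 2222520622/211776945
APPEND 19: p_10 = 19·2222520622 + 547773999 = 42775665817, q_10 = 19·211776945 + 52195648 = 4075957603 → 42775665817/4075957603
APPEND 20: p_11 = 20·42775665817 + 2222520622 = 857735836962, q_11 = 20·4075957603 + 211776945 = 81730929005 → 857735836962/81730929005
APPEND 48: p_12 = 48·857735836962 + 42775665817 = 41214095839993, q_12 = 48·81730929005 + 4075957603 = 3927160549843 → 41214095839993/3927160549843
APPEND 23: p_13 = 23·41214095839993 + 857735836962 = 948781940156801, q_13 = 23·3927160549843 + 81730929005 = 90406423575394 → 948781940156801/90406423575394
APPEND 41: p_14 = 41·948781940156801 + 41214095839993 = 38941273642268834, q_14 = 41·90406423575394 + 3927160549843 = 3710590527140997 → 38941273642268834/3710590527140997
APPEND 48: p_15 = 48·38941273642268834 + 948781940156801 = 1870129916769060833, q_15 = 48·3710590527140997 + 90406423575394 = 178198751726343250 → 1870129916769060833/178198751726343250
APPEND 34: p_16 = 34·1870129916769060833 + 38941273642268834 = 63623358443790337156, q_16 = 34·178198751726343250 + 3710590527140997 = 6062468149222811497 → 63623358443790337156/6062468149222811497
APPEND 47: p_17 = 47·63623358443790337156 + 1870129916769060833 = 2992167976774914907165, q_17 = 47·6062468149222811497 + 178198751726343250 = 285114201765198483609 → 2992167976774914907165/285114201765198483609
APPEND 27: p_18 = 27·2992167976774914907165 + 63623358443790337156 = 80852158731366492830611, q_18 = 27·285114201765198483609 + 6062468149222811497 = 7704145915809581868940 → 80852158731366492830611/7704145915809581868940
APPEND 20: p_19 = 20·80852158731366492830611 + 2992167976774914907165 = 1620035342604104771519385, q_19 = 20·7704145915809581868940 + 285114201765198483609 = 154368032517956835862409 → 1620035342604104771519385/154368032517956835862409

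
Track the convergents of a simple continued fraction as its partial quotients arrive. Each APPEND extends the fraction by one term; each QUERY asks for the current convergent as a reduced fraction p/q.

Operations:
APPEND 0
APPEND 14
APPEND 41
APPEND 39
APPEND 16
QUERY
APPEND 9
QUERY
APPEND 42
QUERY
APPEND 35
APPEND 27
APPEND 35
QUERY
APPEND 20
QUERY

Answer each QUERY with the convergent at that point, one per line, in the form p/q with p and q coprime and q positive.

25641/359599
232369/3258830
9785139/137230459
324548253229/4551586416735
6500228080037/91161636337324

APPEND 0: p_0 = 0·1 + 0 = 0, q_0 = 0·0 + 1 = 1 → 0/1
APPEND 14: p_1 = 14·0 + 1 = 1, q_1 = 14·1 + 0 = 14 → 1/14
APPEND 41: p_2 = 41·1 + 0 = 41, q_2 = 41·14 + 1 = 575 → 41/575
APPEND 39: p_3 = 39·41 + 1 = 1600, q_3 = 39·575 + 14 = 22439 → 1600/22439
APPEND 16: p_4 = 16·1600 + 41 = 25641, q_4 = 16·22439 + 575 = 359599 → 25641/359599
APPEND 9: p_5 = 9·25641 + 1600 = 232369, q_5 = 9·359599 + 22439 = 3258830 → 232369/3258830
APPEND 42: p_6 = 42·232369 + 25641 = 9785139, q_6 = 42·3258830 + 359599 = 137230459 → 9785139/137230459
APPEND 35: p_7 = 35·9785139 + 232369 = 342712234, q_7 = 35·137230459 + 3258830 = 4806324895 → 342712234/4806324895
APPEND 27: p_8 = 27·342712234 + 9785139 = 9263015457, q_8 = 27·4806324895 + 137230459 = 129908002624 → 9263015457/129908002624
APPEND 35: p_9 = 35·9263015457 + 342712234 = 324548253229, q_9 = 35·129908002624 + 4806324895 = 4551586416735 → 324548253229/4551586416735
APPEND 20: p_10 = 20·324548253229 + 9263015457 = 6500228080037, q_10 = 20·4551586416735 + 129908002624 = 91161636337324 → 6500228080037/91161636337324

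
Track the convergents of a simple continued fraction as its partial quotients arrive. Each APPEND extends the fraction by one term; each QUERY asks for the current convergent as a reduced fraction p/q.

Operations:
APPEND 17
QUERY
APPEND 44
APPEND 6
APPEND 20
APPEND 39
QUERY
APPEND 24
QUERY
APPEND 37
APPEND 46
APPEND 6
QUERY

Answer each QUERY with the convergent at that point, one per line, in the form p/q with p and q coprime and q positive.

17/1
3552302/208681
85346217/5013688
876209442989/51473175077

APPEND 17: p_0 = 17·1 + 0 = 17, q_0 = 17·0 + 1 = 1 → 17/1
APPEND 44: p_1 = 44·17 + 1 = 749, q_1 = 44·1 + 0 = 44 → 749/44
APPEND 6: p_2 = 6·749 + 17 = 4511, q_2 = 6·44 + 1 = 265 → 4511/265
APPEND 20: p_3 = 20·4511 + 749 = 90969, q_3 = 20·265 + 44 = 5344 → 90969/5344
APPEND 39: p_4 = 39·90969 + 4511 = 3552302, q_4 = 39·5344 + 265 = 208681 → 3552302/208681
APPEND 24: p_5 = 24·3552302 + 90969 = 85346217, q_5 = 24·208681 + 5344 = 5013688 → 85346217/5013688
APPEND 37: p_6 = 37·85346217 + 3552302 = 3161362331, q_6 = 37·5013688 + 208681 = 185715137 → 3161362331/185715137
APPEND 46: p_7 = 46·3161362331 + 85346217 = 145508013443, q_7 = 46·185715137 + 5013688 = 8547909990 → 145508013443/8547909990
APPEND 6: p_8 = 6·145508013443 + 3161362331 = 876209442989, q_8 = 6·8547909990 + 185715137 = 51473175077 → 876209442989/51473175077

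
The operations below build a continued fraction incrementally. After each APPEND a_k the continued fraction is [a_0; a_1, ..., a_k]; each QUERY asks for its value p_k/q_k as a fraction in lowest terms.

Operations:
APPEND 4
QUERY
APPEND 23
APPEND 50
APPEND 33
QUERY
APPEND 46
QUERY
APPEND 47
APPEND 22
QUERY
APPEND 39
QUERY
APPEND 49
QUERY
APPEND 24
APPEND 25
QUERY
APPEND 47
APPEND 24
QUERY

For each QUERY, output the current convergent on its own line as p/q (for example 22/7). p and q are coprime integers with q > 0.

4/1
153675/38006
7073704/1749427
7324664490/1811493077
285994532873/70730491078
14021056775267/3467605555899
8433804985257292/2085799201372249
9529848820926825412/2356866336681252817

APPEND 4: p_0 = 4·1 + 0 = 4, q_0 = 4·0 + 1 = 1 → 4/1
APPEND 23: p_1 = 23·4 + 1 = 93, q_1 = 23·1 + 0 = 23 → 93/23
APPEND 50: p_2 = 50·93 + 4 = 4654, q_2 = 50·23 + 1 = 1151 → 4654/1151
APPEND 33: p_3 = 33·4654 + 93 = 153675, q_3 = 33·1151 + 23 = 38006 → 153675/38006
APPEND 46: p_4 = 46·153675 + 4654 = 7073704, q_4 = 46·38006 + 1151 = 1749427 → 7073704/1749427
APPEND 47: p_5 = 47·7073704 + 153675 = 332617763, q_5 = 47·1749427 + 38006 = 82261075 → 332617763/82261075
APPEND 22: p_6 = 22·332617763 + 7073704 = 7324664490, q_6 = 22·82261075 + 1749427 = 1811493077 → 7324664490/1811493077
APPEND 39: p_7 = 39·7324664490 + 332617763 = 285994532873, q_7 = 39·1811493077 + 82261075 = 70730491078 → 285994532873/70730491078
APPEND 49: p_8 = 49·285994532873 + 7324664490 = 14021056775267, q_8 = 49·70730491078 + 1811493077 = 3467605555899 → 14021056775267/3467605555899
APPEND 24: p_9 = 24·14021056775267 + 285994532873 = 336791357139281, q_9 = 24·3467605555899 + 70730491078 = 83293263832654 → 336791357139281/83293263832654
APPEND 25: p_10 = 25·336791357139281 + 14021056775267 = 8433804985257292, q_10 = 25·83293263832654 + 3467605555899 = 2085799201372249 → 8433804985257292/2085799201372249
APPEND 47: p_11 = 47·8433804985257292 + 336791357139281 = 396725625664232005, q_11 = 47·2085799201372249 + 83293263832654 = 98115855728328357 → 396725625664232005/98115855728328357
APPEND 24: p_12 = 24·396725625664232005 + 8433804985257292 = 9529848820926825412, q_12 = 24·98115855728328357 + 2085799201372249 = 2356866336681252817 → 9529848820926825412/2356866336681252817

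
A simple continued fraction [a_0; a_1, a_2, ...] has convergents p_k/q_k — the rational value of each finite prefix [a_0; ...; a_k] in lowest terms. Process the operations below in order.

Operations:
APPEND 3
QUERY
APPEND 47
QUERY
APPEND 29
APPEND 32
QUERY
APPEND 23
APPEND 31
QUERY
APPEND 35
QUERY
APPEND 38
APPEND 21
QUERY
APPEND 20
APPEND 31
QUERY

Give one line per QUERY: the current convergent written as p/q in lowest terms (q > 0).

APPEND 3: p_0 = 3·1 + 0 = 3, q_0 = 3·0 + 1 = 1 → 3/1
APPEND 47: p_1 = 47·3 + 1 = 142, q_1 = 47·1 + 0 = 47 → 142/47
APPEND 29: p_2 = 29·142 + 3 = 4121, q_2 = 29·47 + 1 = 1364 → 4121/1364
APPEND 32: p_3 = 32·4121 + 142 = 132014, q_3 = 32·1364 + 47 = 43695 → 132014/43695
APPEND 23: p_4 = 23·132014 + 4121 = 3040443, q_4 = 23·43695 + 1364 = 1006349 → 3040443/1006349
APPEND 31: p_5 = 31·3040443 + 132014 = 94385747, q_5 = 31·1006349 + 43695 = 31240514 → 94385747/31240514
APPEND 35: p_6 = 35·94385747 + 3040443 = 3306541588, q_6 = 35·31240514 + 1006349 = 1094424339 → 3306541588/1094424339
APPEND 38: p_7 = 38·3306541588 + 94385747 = 125742966091, q_7 = 38·1094424339 + 31240514 = 41619365396 → 125742966091/41619365396
APPEND 21: p_8 = 21·125742966091 + 3306541588 = 2643908829499, q_8 = 21·41619365396 + 1094424339 = 875101097655 → 2643908829499/875101097655
APPEND 20: p_9 = 20·2643908829499 + 125742966091 = 53003919556071, q_9 = 20·875101097655 + 41619365396 = 17543641318496 → 53003919556071/17543641318496
APPEND 31: p_10 = 31·53003919556071 + 2643908829499 = 1645765415067700, q_10 = 31·17543641318496 + 875101097655 = 544727981971031 → 1645765415067700/544727981971031

3/1
142/47
132014/43695
94385747/31240514
3306541588/1094424339
2643908829499/875101097655
1645765415067700/544727981971031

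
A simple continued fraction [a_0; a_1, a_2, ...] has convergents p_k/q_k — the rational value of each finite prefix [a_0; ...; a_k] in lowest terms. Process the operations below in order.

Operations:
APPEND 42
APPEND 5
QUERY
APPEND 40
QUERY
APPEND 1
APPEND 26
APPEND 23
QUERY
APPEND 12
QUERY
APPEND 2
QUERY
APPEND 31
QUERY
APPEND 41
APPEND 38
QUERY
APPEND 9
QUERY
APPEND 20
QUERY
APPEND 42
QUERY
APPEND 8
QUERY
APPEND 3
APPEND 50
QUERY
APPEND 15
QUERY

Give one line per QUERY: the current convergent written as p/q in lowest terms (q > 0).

211/5
8482/201
5402193/128017
65060816/1541761
135523825/3211539
4266299391/101099470
6656310655919/157736112212
60081849702127/1423773299717
1208293304698459/28633202106552
50808400647037405/1204018261774901
407675498480997699/9660779296305760
64099420302982522799/1518978586830914810
962765139440827872487/22814865158614414331

APPEND 42: p_0 = 42·1 + 0 = 42, q_0 = 42·0 + 1 = 1 → 42/1
APPEND 5: p_1 = 5·42 + 1 = 211, q_1 = 5·1 + 0 = 5 → 211/5
APPEND 40: p_2 = 40·211 + 42 = 8482, q_2 = 40·5 + 1 = 201 → 8482/201
APPEND 1: p_3 = 1·8482 + 211 = 8693, q_3 = 1·201 + 5 = 206 → 8693/206
APPEND 26: p_4 = 26·8693 + 8482 = 234500, q_4 = 26·206 + 201 = 5557 → 234500/5557
APPEND 23: p_5 = 23·234500 + 8693 = 5402193, q_5 = 23·5557 + 206 = 128017 → 5402193/128017
APPEND 12: p_6 = 12·5402193 + 234500 = 65060816, q_6 = 12·128017 + 5557 = 1541761 → 65060816/1541761
APPEND 2: p_7 = 2·65060816 + 5402193 = 135523825, q_7 = 2·1541761 + 128017 = 3211539 → 135523825/3211539
APPEND 31: p_8 = 31·135523825 + 65060816 = 4266299391, q_8 = 31·3211539 + 1541761 = 101099470 → 4266299391/101099470
APPEND 41: p_9 = 41·4266299391 + 135523825 = 175053798856, q_9 = 41·101099470 + 3211539 = 4148289809 → 175053798856/4148289809
APPEND 38: p_10 = 38·175053798856 + 4266299391 = 6656310655919, q_10 = 38·4148289809 + 101099470 = 157736112212 → 6656310655919/157736112212
APPEND 9: p_11 = 9·6656310655919 + 175053798856 = 60081849702127, q_11 = 9·157736112212 + 4148289809 = 1423773299717 → 60081849702127/1423773299717
APPEND 20: p_12 = 20·60081849702127 + 6656310655919 = 1208293304698459, q_12 = 20·1423773299717 + 157736112212 = 28633202106552 → 1208293304698459/28633202106552
APPEND 42: p_13 = 42·1208293304698459 + 60081849702127 = 50808400647037405, q_13 = 42·28633202106552 + 1423773299717 = 1204018261774901 → 50808400647037405/1204018261774901
APPEND 8: p_14 = 8·50808400647037405 + 1208293304698459 = 407675498480997699, q_14 = 8·1204018261774901 + 28633202106552 = 9660779296305760 → 407675498480997699/9660779296305760
APPEND 3: p_15 = 3·407675498480997699 + 50808400647037405 = 1273834896090030502, q_15 = 3·9660779296305760 + 1204018261774901 = 30186356150692181 → 1273834896090030502/30186356150692181
APPEND 50: p_16 = 50·1273834896090030502 + 407675498480997699 = 64099420302982522799, q_16 = 50·30186356150692181 + 9660779296305760 = 1518978586830914810 → 64099420302982522799/1518978586830914810
APPEND 15: p_17 = 15·64099420302982522799 + 1273834896090030502 = 962765139440827872487, q_17 = 15·1518978586830914810 + 30186356150692181 = 22814865158614414331 → 962765139440827872487/22814865158614414331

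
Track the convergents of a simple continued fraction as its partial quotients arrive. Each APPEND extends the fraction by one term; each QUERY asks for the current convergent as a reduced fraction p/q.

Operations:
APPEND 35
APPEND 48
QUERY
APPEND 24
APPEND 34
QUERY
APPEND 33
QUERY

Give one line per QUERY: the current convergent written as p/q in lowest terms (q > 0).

1681/48
1374567/39250
45401090/1296403

APPEND 35: p_0 = 35·1 + 0 = 35, q_0 = 35·0 + 1 = 1 → 35/1
APPEND 48: p_1 = 48·35 + 1 = 1681, q_1 = 48·1 + 0 = 48 → 1681/48
APPEND 24: p_2 = 24·1681 + 35 = 40379, q_2 = 24·48 + 1 = 1153 → 40379/1153
APPEND 34: p_3 = 34·40379 + 1681 = 1374567, q_3 = 34·1153 + 48 = 39250 → 1374567/39250
APPEND 33: p_4 = 33·1374567 + 40379 = 45401090, q_4 = 33·39250 + 1153 = 1296403 → 45401090/1296403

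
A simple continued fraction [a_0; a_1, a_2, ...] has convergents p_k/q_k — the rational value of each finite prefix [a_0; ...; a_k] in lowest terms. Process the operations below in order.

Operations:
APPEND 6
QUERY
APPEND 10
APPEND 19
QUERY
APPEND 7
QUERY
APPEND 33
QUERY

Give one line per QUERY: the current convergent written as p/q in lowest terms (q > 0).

APPEND 6: p_0 = 6·1 + 0 = 6, q_0 = 6·0 + 1 = 1 → 6/1
APPEND 10: p_1 = 10·6 + 1 = 61, q_1 = 10·1 + 0 = 10 → 61/10
APPEND 19: p_2 = 19·61 + 6 = 1165, q_2 = 19·10 + 1 = 191 → 1165/191
APPEND 7: p_3 = 7·1165 + 61 = 8216, q_3 = 7·191 + 10 = 1347 → 8216/1347
APPEND 33: p_4 = 33·8216 + 1165 = 272293, q_4 = 33·1347 + 191 = 44642 → 272293/44642

6/1
1165/191
8216/1347
272293/44642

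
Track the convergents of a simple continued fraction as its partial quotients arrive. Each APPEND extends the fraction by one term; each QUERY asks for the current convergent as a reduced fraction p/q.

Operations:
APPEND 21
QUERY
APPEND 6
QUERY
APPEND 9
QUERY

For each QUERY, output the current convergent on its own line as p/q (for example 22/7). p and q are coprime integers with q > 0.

APPEND 21: p_0 = 21·1 + 0 = 21, q_0 = 21·0 + 1 = 1 → 21/1
APPEND 6: p_1 = 6·21 + 1 = 127, q_1 = 6·1 + 0 = 6 → 127/6
APPEND 9: p_2 = 9·127 + 21 = 1164, q_2 = 9·6 + 1 = 55 → 1164/55

21/1
127/6
1164/55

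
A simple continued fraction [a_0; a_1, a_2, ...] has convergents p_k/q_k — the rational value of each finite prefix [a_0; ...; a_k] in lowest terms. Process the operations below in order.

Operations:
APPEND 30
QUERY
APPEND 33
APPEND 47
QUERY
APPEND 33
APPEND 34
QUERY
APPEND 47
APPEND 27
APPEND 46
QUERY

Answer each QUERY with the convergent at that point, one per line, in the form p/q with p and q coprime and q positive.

APPEND 30: p_0 = 30·1 + 0 = 30, q_0 = 30·0 + 1 = 1 → 30/1
APPEND 33: p_1 = 33·30 + 1 = 991, q_1 = 33·1 + 0 = 33 → 991/33
APPEND 47: p_2 = 47·991 + 30 = 46607, q_2 = 47·33 + 1 = 1552 → 46607/1552
APPEND 33: p_3 = 33·46607 + 991 = 1539022, q_3 = 33·1552 + 33 = 51249 → 1539022/51249
APPEND 34: p_4 = 34·1539022 + 46607 = 52373355, q_4 = 34·51249 + 1552 = 1744018 → 52373355/1744018
APPEND 47: p_5 = 47·52373355 + 1539022 = 2463086707, q_5 = 47·1744018 + 51249 = 82020095 → 2463086707/82020095
APPEND 27: p_6 = 27·2463086707 + 52373355 = 66555714444, q_6 = 27·82020095 + 1744018 = 2216286583 → 66555714444/2216286583
APPEND 46: p_7 = 46·66555714444 + 2463086707 = 3064025951131, q_7 = 46·2216286583 + 82020095 = 102031202913 → 3064025951131/102031202913

30/1
46607/1552
52373355/1744018
3064025951131/102031202913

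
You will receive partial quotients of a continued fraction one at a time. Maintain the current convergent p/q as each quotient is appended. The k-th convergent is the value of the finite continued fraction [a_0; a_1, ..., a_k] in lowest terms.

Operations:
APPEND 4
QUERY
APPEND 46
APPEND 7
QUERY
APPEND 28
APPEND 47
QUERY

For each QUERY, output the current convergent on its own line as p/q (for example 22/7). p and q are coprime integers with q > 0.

APPEND 4: p_0 = 4·1 + 0 = 4, q_0 = 4·0 + 1 = 1 → 4/1
APPEND 46: p_1 = 46·4 + 1 = 185, q_1 = 46·1 + 0 = 46 → 185/46
APPEND 7: p_2 = 7·185 + 4 = 1299, q_2 = 7·46 + 1 = 323 → 1299/323
APPEND 28: p_3 = 28·1299 + 185 = 36557, q_3 = 28·323 + 46 = 9090 → 36557/9090
APPEND 47: p_4 = 47·36557 + 1299 = 1719478, q_4 = 47·9090 + 323 = 427553 → 1719478/427553

4/1
1299/323
1719478/427553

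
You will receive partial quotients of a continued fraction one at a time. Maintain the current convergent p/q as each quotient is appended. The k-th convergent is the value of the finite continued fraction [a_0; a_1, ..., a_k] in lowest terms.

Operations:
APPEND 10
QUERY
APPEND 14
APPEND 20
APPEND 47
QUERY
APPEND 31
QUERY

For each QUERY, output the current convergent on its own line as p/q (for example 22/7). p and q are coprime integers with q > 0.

10/1
133151/13221
4130511/410132

APPEND 10: p_0 = 10·1 + 0 = 10, q_0 = 10·0 + 1 = 1 → 10/1
APPEND 14: p_1 = 14·10 + 1 = 141, q_1 = 14·1 + 0 = 14 → 141/14
APPEND 20: p_2 = 20·141 + 10 = 2830, q_2 = 20·14 + 1 = 281 → 2830/281
APPEND 47: p_3 = 47·2830 + 141 = 133151, q_3 = 47·281 + 14 = 13221 → 133151/13221
APPEND 31: p_4 = 31·133151 + 2830 = 4130511, q_4 = 31·13221 + 281 = 410132 → 4130511/410132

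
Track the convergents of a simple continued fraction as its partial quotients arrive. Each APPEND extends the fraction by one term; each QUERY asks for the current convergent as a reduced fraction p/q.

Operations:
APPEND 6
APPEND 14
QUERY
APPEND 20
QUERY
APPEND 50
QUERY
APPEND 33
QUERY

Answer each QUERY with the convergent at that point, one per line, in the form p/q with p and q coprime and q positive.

85/14
1706/281
85385/14064
2819411/464393

APPEND 6: p_0 = 6·1 + 0 = 6, q_0 = 6·0 + 1 = 1 → 6/1
APPEND 14: p_1 = 14·6 + 1 = 85, q_1 = 14·1 + 0 = 14 → 85/14
APPEND 20: p_2 = 20·85 + 6 = 1706, q_2 = 20·14 + 1 = 281 → 1706/281
APPEND 50: p_3 = 50·1706 + 85 = 85385, q_3 = 50·281 + 14 = 14064 → 85385/14064
APPEND 33: p_4 = 33·85385 + 1706 = 2819411, q_4 = 33·14064 + 281 = 464393 → 2819411/464393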